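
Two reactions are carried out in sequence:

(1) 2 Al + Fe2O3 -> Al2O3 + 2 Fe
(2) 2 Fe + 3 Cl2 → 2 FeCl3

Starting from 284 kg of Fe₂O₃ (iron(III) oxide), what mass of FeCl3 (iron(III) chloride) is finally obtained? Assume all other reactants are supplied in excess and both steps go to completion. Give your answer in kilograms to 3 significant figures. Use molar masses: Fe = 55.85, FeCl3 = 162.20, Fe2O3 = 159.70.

284 kg = 284000 g.
n(Fe2O3) = 284000 / 159.70 = 1778 mol.
Step 1 gives a 1:2 ratio of Fe2O3 to Fe, so n(Fe) = 3557 mol.
In step 2 the Fe:FeCl3 ratio is 2:2, so n(FeCl3) = 3557 mol.
Mass of FeCl3 = 3557 × 162.20 = 576900 g = 577 kg.

577 kg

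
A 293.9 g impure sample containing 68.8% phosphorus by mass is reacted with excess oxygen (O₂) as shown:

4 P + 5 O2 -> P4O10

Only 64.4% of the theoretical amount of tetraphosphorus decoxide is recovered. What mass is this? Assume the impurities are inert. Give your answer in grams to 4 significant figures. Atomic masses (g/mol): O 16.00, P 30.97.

298.4 g

Pure P available = 293.9 g × 0.688 = 202.20 g.
M(P) = 30.97 g/mol.
M(P4O10) = 4(30.97) + 10(16.00) = 283.88 g/mol.
n(P) = 202.20 g / 30.97 g/mol = 6.5290 mol.
From the equation the P:P4O10 mole ratio is 4:1, so n(P4O10) = 6.5290 × 1/4 = 1.6323 mol.
Mass of P4O10 = 1.6323 mol × 283.88 g/mol = 463.36 g.
Actual mass collected = 463.36 g × 0.644 = 298.41 g.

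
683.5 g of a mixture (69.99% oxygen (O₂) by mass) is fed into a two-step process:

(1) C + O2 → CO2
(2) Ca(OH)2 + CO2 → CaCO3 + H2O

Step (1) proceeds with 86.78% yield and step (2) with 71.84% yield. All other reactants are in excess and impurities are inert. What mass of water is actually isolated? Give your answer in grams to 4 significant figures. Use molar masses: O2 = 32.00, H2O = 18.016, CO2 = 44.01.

Pure O2 = 683.5 × 0.6999 = 478.38 g.
n(O2) = 478.38 / 32.00 = 14.949 mol.
Step 1 (O2:CO2 = 1:1): theoretical n(CO2) = 14.949 mol; at 86.78% yield, n(CO2) = 12.973 mol.
Step 2 (CO2:H2O = 1:1): theoretical n(H2O) = 12.973 mol, so theoretical mass = 12.973 × 18.016 = 233.72 g.
At 71.84% yield, actual mass of H2O = 233.72 × 0.7184 = 167.91 g.

167.9 g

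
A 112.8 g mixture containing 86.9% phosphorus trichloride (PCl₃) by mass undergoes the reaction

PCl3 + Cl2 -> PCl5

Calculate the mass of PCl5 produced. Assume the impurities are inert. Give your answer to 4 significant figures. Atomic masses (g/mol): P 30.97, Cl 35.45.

148.6 g

Mass of pure PCl3 = 112.8 g × 0.869 = 98.023 g.
M(PCl3) = 30.97 + 3(35.45) = 137.32 g/mol.
M(PCl5) = 30.97 + 5(35.45) = 208.22 g/mol.
n(PCl3) = 98.023 g / 137.32 g/mol = 0.71383 mol.
From the equation the PCl3:PCl5 mole ratio is 1:1, so n(PCl5) = 0.71383 × 1/1 = 0.71383 mol.
Mass of PCl5 = 0.71383 mol × 208.22 g/mol = 148.63 g.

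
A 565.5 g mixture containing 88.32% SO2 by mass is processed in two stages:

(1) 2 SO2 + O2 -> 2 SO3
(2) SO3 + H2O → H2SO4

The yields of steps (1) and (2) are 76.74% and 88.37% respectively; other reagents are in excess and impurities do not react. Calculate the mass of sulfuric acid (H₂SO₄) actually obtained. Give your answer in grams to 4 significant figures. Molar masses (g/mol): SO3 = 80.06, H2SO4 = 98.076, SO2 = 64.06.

518.6 g

Pure SO2 = 565.5 × 0.8832 = 499.45 g.
n(SO2) = 499.45 / 64.06 = 7.7966 mol.
Step 1 (SO2:SO3 = 2:2): theoretical n(SO3) = 7.7966 mol; at 76.74% yield, n(SO3) = 5.9831 mol.
Step 2 (SO3:H2SO4 = 1:1): theoretical n(H2SO4) = 5.9831 mol, so theoretical mass = 5.9831 × 98.076 = 586.80 g.
At 88.37% yield, actual mass of H2SO4 = 586.80 × 0.8837 = 518.55 g.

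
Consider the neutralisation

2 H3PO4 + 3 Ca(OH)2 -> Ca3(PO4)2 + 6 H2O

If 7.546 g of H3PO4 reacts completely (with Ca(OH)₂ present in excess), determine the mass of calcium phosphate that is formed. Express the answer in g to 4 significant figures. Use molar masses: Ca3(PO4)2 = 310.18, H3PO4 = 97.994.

n(H3PO4) = 7.5460 g / 97.994 g/mol = 0.077005 mol.
From the equation the H3PO4:Ca3(PO4)2 mole ratio is 2:1, so n(Ca3(PO4)2) = 0.077005 × 1/2 = 0.038502 mol.
Mass of Ca3(PO4)2 = 0.038502 mol × 310.18 g/mol = 11.943 g.

11.94 g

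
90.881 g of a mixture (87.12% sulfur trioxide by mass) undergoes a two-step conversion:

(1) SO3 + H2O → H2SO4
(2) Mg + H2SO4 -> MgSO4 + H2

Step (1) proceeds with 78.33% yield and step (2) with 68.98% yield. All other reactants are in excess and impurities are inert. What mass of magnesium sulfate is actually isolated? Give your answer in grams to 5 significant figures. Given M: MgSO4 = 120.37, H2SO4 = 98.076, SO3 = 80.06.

64.320 g

Pure SO3 = 90.881 × 0.8712 = 79.1755 g.
n(SO3) = 79.1755 / 80.06 = 0.988952 mol.
Step 1 (SO3:H2SO4 = 1:1): theoretical n(H2SO4) = 0.988952 mol; at 78.33% yield, n(H2SO4) = 0.774646 mol.
Step 2 (H2SO4:MgSO4 = 1:1): theoretical n(MgSO4) = 0.774646 mol, so theoretical mass = 0.774646 × 120.37 = 93.2442 g.
At 68.98% yield, actual mass of MgSO4 = 93.2442 × 0.6898 = 64.3198 g.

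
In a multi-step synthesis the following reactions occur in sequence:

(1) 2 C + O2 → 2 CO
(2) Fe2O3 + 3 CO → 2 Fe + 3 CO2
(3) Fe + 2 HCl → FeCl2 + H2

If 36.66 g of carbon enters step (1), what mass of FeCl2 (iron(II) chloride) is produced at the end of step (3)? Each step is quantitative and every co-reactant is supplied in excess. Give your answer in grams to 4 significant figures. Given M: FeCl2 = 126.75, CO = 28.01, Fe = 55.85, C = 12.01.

257.9 g

n(C) = 36.66 / 12.01 = 3.0525 mol.
Reaction (1): C→CO ratio 2:2 ⇒ n(CO) = 3.0525 mol.
Reaction (2): CO→Fe ratio 3:2 ⇒ n(Fe) = 2.0350 mol.
Reaction (3): Fe→FeCl2 ratio 1:1 ⇒ n(FeCl2) = 2.0350 mol.
Mass of FeCl2 = 2.0350 × 126.75 = 257.93 g.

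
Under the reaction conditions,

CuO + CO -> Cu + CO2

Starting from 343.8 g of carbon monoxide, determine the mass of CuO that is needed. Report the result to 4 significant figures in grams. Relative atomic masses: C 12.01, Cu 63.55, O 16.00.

M(CO) = 12.01 + 16.00 = 28.01 g/mol.
M(CuO) = 63.55 + 16.00 = 79.55 g/mol.
n(CO) = 343.80 g / 28.01 g/mol = 12.274 mol.
From the equation the CO:CuO mole ratio is 1:1, so n(CuO) = 12.274 × 1/1 = 12.274 mol.
Mass of CuO = 12.274 mol × 79.55 g/mol = 976.41 g.

976.4 g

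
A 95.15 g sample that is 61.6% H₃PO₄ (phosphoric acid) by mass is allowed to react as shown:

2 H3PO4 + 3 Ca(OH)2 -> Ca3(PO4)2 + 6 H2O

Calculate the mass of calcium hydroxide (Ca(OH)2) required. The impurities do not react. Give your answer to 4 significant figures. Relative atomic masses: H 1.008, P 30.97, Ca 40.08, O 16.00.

Mass of pure H3PO4 = 95.15 g × 0.616 = 58.612 g.
M(H3PO4) = 3(1.008) + 30.97 + 4(16.00) = 97.994 g/mol.
M(Ca(OH)2) = 40.08 + 2(16.00) + 2(1.008) = 74.096 g/mol.
n(H3PO4) = 58.612 g / 97.994 g/mol = 0.59812 mol.
From the equation the H3PO4:Ca(OH)2 mole ratio is 2:3, so n(Ca(OH)2) = 0.59812 × 3/2 = 0.89718 mol.
Mass of Ca(OH)2 = 0.89718 mol × 74.096 g/mol = 66.478 g.

66.48 g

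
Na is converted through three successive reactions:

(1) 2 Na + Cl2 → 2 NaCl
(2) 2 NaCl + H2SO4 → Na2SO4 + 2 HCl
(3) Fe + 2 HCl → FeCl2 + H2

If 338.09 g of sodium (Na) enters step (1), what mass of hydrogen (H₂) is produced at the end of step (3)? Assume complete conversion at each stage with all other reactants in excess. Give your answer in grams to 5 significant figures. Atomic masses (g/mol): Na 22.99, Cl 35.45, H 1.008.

14.824 g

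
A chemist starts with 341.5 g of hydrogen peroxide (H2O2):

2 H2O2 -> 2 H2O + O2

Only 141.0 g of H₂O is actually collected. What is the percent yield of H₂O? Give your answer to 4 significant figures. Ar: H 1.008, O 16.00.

M(H2O2) = 2(1.008) + 2(16.00) = 34.016 g/mol.
M(H2O) = 2(1.008) + 16.00 = 18.016 g/mol.
n(H2O2) = 341.50 g / 34.016 g/mol = 10.039 mol.
From the equation the H2O2:H2O mole ratio is 2:2, so n(H2O) = 10.039 × 2/2 = 10.039 mol.
Mass of H2O = 10.039 mol × 18.016 g/mol = 180.87 g.
This is the theoretical yield. Percent yield = 141.0 g / 180.87 g × 100% = 77.957%.

77.96 %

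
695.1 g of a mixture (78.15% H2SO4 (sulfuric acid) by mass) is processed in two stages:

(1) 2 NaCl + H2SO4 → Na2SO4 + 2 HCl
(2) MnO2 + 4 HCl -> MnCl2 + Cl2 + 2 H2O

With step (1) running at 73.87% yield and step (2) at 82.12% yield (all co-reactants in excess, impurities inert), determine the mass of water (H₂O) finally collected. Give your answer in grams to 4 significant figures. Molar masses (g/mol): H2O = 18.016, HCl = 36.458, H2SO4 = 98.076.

60.53 g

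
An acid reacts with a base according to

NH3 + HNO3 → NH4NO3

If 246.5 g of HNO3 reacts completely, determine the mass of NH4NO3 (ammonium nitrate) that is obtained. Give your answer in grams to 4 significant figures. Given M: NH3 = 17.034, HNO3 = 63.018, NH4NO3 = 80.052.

n(HNO3) = 246.50 g / 63.018 g/mol = 3.9116 mol.
From the equation the HNO3:NH4NO3 mole ratio is 1:1, so n(NH4NO3) = 3.9116 × 1/1 = 3.9116 mol.
Mass of NH4NO3 = 3.9116 mol × 80.052 g/mol = 313.13 g.

313.1 g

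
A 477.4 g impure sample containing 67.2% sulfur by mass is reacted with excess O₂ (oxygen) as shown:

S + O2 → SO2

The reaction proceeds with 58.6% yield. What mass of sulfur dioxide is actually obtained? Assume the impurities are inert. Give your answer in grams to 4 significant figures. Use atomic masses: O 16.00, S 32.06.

Pure S available = 477.4 g × 0.672 = 320.81 g.
M(S) = 32.06 g/mol.
M(SO2) = 32.06 + 2(16.00) = 64.06 g/mol.
n(S) = 320.81 g / 32.06 g/mol = 10.007 mol.
From the equation the S:SO2 mole ratio is 1:1, so n(SO2) = 10.007 × 1/1 = 10.007 mol.
Mass of SO2 = 10.007 mol × 64.06 g/mol = 641.03 g.
Actual mass collected = 641.03 g × 0.586 = 375.64 g.

375.6 g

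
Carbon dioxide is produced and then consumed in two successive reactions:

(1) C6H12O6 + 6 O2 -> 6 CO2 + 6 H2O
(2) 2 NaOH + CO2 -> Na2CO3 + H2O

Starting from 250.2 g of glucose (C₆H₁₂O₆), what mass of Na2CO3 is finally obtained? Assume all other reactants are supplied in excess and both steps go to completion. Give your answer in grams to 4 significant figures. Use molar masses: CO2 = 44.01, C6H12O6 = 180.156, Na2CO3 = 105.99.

n(C6H12O6) = 250.20 / 180.156 = 1.3888 mol.
Step 1 gives a 1:6 ratio of C6H12O6 to CO2, so n(CO2) = 8.3328 mol.
In step 2 the CO2:Na2CO3 ratio is 1:1, so n(Na2CO3) = 8.3328 mol.
Mass of Na2CO3 = 8.3328 × 105.99 = 883.19 g.

883.2 g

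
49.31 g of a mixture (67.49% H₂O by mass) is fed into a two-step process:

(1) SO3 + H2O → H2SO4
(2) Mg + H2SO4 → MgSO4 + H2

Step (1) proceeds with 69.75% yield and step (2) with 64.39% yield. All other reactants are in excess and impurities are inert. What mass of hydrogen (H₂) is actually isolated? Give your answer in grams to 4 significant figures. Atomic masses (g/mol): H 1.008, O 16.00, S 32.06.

Pure H2O = 49.31 × 0.6749 = 33.279 g.
M(H2O) = 2(1.008) + 16.00 = 18.016 g/mol.
M(H2) = 2(1.008) = 2.016 g/mol.
n(H2O) = 33.279 / 18.016 = 1.8472 mol.
Step 1 (H2O:H2SO4 = 1:1): theoretical n(H2SO4) = 1.8472 mol; at 69.75% yield, n(H2SO4) = 1.2884 mol.
Step 2 (H2SO4:H2 = 1:1): theoretical n(H2) = 1.2884 mol, so theoretical mass = 1.2884 × 2.016 = 2.5975 g.
At 64.39% yield, actual mass of H2 = 2.5975 × 0.6439 = 1.6725 g.

1.673 g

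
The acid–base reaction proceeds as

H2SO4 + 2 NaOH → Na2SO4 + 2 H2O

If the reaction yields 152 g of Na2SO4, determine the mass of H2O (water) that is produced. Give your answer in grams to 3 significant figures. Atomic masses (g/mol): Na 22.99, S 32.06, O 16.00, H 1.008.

M(Na2SO4) = 2(22.99) + 32.06 + 4(16.00) = 142.04 g/mol.
M(H2O) = 2(1.008) + 16.00 = 18.016 g/mol.
n(Na2SO4) = 152.0 g / 142.04 g/mol = 1.070 mol.
From the equation the Na2SO4:H2O mole ratio is 1:2, so n(H2O) = 1.070 × 2/1 = 2.140 mol.
Mass of H2O = 2.140 mol × 18.016 g/mol = 38.56 g.

38.6 g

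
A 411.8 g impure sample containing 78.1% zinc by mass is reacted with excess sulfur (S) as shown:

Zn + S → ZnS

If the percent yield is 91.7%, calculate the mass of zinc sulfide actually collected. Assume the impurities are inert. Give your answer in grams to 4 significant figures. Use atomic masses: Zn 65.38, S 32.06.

439.5 g

Pure Zn available = 411.8 g × 0.781 = 321.62 g.
M(Zn) = 65.38 g/mol.
M(ZnS) = 65.38 + 32.06 = 97.44 g/mol.
n(Zn) = 321.62 g / 65.38 g/mol = 4.9192 mol.
From the equation the Zn:ZnS mole ratio is 1:1, so n(ZnS) = 4.9192 × 1/1 = 4.9192 mol.
Mass of ZnS = 4.9192 mol × 97.44 g/mol = 479.32 g.
Actual mass collected = 479.32 g × 0.917 = 439.54 g.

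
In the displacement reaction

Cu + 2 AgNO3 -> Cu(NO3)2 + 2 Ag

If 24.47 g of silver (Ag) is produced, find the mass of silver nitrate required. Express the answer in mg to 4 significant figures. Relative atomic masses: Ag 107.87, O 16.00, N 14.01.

38540 mg

M(Ag) = 107.87 g/mol.
M(AgNO3) = 107.87 + 14.01 + 3(16.00) = 169.88 g/mol.
n(Ag) = 24.470 g / 107.87 g/mol = 0.22685 mol.
From the equation the Ag:AgNO3 mole ratio is 2:2, so n(AgNO3) = 0.22685 × 2/2 = 0.22685 mol.
Mass of AgNO3 = 0.22685 mol × 169.88 g/mol = 38.537 g.
Converting to mg: 38.537 g = 38540 mg.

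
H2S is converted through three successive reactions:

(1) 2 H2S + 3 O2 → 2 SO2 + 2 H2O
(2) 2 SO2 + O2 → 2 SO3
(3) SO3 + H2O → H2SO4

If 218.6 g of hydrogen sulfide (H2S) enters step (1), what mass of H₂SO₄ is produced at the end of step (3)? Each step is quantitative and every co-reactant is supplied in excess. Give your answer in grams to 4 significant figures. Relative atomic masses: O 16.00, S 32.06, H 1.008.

629.2 g

M(H2S) = 2(1.008) + 32.06 = 34.076 g/mol.
M(H2SO4) = 2(1.008) + 32.06 + 4(16.00) = 98.076 g/mol.
n(H2S) = 218.6 / 34.076 = 6.4151 mol.
Reaction (1): H2S→SO2 ratio 2:2 ⇒ n(SO2) = 6.4151 mol.
Reaction (2): SO2→SO3 ratio 2:2 ⇒ n(SO3) = 6.4151 mol.
Reaction (3): SO3→H2SO4 ratio 1:1 ⇒ n(H2SO4) = 6.4151 mol.
Mass of H2SO4 = 6.4151 × 98.076 = 629.16 g.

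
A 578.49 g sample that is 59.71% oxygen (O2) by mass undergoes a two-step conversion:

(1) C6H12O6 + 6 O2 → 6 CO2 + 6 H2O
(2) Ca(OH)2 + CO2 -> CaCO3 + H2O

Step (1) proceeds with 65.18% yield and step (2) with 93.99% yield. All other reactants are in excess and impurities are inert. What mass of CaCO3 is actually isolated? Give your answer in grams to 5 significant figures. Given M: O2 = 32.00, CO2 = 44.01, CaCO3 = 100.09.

661.88 g

Pure O2 = 578.49 × 0.5971 = 345.416 g.
n(O2) = 345.416 / 32.00 = 10.7943 mol.
Step 1 (O2:CO2 = 6:6): theoretical n(CO2) = 10.7943 mol; at 65.18% yield, n(CO2) = 7.03570 mol.
Step 2 (CO2:CaCO3 = 1:1): theoretical n(CaCO3) = 7.03570 mol, so theoretical mass = 7.03570 × 100.09 = 704.203 g.
At 93.99% yield, actual mass of CaCO3 = 704.203 × 0.9399 = 661.881 g.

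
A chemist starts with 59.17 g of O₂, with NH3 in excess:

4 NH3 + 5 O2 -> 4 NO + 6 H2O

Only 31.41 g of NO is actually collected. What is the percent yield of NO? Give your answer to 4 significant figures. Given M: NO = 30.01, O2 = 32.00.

n(O2) = 59.170 g / 32.00 g/mol = 1.8491 mol.
From the equation the O2:NO mole ratio is 5:4, so n(NO) = 1.8491 × 4/5 = 1.4792 mol.
Mass of NO = 1.4792 mol × 30.01 g/mol = 44.392 g.
This is the theoretical yield. Percent yield = 31.41 g / 44.392 g × 100% = 70.756%.

70.76 %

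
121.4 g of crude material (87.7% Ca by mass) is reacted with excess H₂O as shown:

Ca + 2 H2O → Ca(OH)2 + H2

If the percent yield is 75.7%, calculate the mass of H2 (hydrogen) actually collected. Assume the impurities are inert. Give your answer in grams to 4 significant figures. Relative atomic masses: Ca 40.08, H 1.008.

Pure Ca available = 121.4 g × 0.877 = 106.47 g.
M(Ca) = 40.08 g/mol.
M(H2) = 2(1.008) = 2.016 g/mol.
n(Ca) = 106.47 g / 40.08 g/mol = 2.6564 mol.
From the equation the Ca:H2 mole ratio is 1:1, so n(H2) = 2.6564 × 1/1 = 2.6564 mol.
Mass of H2 = 2.6564 mol × 2.016 g/mol = 5.3553 g.
Actual mass collected = 5.3553 g × 0.757 = 4.0539 g.

4.054 g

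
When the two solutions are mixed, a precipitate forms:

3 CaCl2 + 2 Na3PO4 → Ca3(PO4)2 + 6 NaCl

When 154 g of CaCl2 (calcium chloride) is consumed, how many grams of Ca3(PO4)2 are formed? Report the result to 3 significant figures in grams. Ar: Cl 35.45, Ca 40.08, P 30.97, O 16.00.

143 g

M(CaCl2) = 40.08 + 2(35.45) = 110.98 g/mol.
M(Ca3(PO4)2) = 3(40.08) + 2(30.97) + 8(16.00) = 310.18 g/mol.
n(CaCl2) = 154.0 g / 110.98 g/mol = 1.388 mol.
From the equation the CaCl2:Ca3(PO4)2 mole ratio is 3:1, so n(Ca3(PO4)2) = 1.388 × 1/3 = 0.4625 mol.
Mass of Ca3(PO4)2 = 0.4625 mol × 310.18 g/mol = 143.5 g.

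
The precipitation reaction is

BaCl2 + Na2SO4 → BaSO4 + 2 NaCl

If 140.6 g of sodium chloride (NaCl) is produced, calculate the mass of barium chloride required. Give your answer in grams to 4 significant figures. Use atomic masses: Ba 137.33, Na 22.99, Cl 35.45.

M(NaCl) = 22.99 + 35.45 = 58.44 g/mol.
M(BaCl2) = 137.33 + 2(35.45) = 208.23 g/mol.
n(NaCl) = 140.60 g / 58.44 g/mol = 2.4059 mol.
From the equation the NaCl:BaCl2 mole ratio is 2:1, so n(BaCl2) = 2.4059 × 1/2 = 1.2029 mol.
Mass of BaCl2 = 1.2029 mol × 208.23 g/mol = 250.49 g.

250.5 g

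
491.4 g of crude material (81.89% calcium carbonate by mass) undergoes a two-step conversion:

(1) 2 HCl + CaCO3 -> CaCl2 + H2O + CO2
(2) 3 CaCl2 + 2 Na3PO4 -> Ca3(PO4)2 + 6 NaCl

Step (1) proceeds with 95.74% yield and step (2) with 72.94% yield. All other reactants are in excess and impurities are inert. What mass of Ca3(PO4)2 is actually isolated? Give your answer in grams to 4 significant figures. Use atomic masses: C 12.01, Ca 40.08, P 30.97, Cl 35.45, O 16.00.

Pure CaCO3 = 491.4 × 0.8189 = 402.41 g.
M(CaCO3) = 40.08 + 12.01 + 3(16.00) = 100.09 g/mol.
M(Ca3(PO4)2) = 3(40.08) + 2(30.97) + 8(16.00) = 310.18 g/mol.
n(CaCO3) = 402.41 / 100.09 = 4.0205 mol.
Step 1 (CaCO3:CaCl2 = 1:1): theoretical n(CaCl2) = 4.0205 mol; at 95.74% yield, n(CaCl2) = 3.8492 mol.
Step 2 (CaCl2:Ca3(PO4)2 = 3:1): theoretical n(Ca3(PO4)2) = 1.2831 mol, so theoretical mass = 1.2831 × 310.18 = 397.98 g.
At 72.94% yield, actual mass of Ca3(PO4)2 = 397.98 × 0.7294 = 290.29 g.

290.3 g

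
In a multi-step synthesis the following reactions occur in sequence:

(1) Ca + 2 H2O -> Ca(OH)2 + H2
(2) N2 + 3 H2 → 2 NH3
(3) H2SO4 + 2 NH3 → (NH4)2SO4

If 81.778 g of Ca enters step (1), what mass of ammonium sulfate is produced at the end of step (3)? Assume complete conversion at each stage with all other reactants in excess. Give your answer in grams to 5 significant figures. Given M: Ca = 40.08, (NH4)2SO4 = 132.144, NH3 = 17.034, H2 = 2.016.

89.874 g

n(Ca) = 81.778 / 40.08 = 2.04037 mol.
Reaction (1): Ca→H2 ratio 1:1 ⇒ n(H2) = 2.04037 mol.
Reaction (2): H2→NH3 ratio 3:2 ⇒ n(NH3) = 1.36025 mol.
Reaction (3): NH3→(NH4)2SO4 ratio 2:1 ⇒ n((NH4)2SO4) = 0.680123 mol.
Mass of (NH4)2SO4 = 0.680123 × 132.144 = 89.8742 g.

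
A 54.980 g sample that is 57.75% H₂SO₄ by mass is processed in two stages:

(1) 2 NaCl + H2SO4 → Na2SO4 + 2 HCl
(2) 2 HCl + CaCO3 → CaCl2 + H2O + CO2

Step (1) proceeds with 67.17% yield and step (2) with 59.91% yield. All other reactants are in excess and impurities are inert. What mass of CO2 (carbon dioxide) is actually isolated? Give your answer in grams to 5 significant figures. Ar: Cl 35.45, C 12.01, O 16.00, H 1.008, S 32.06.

Pure H2SO4 = 54.980 × 0.5775 = 31.7509 g.
M(H2SO4) = 2(1.008) + 32.06 + 4(16.00) = 98.076 g/mol.
M(CO2) = 12.01 + 2(16.00) = 44.01 g/mol.
n(H2SO4) = 31.7509 / 98.076 = 0.323738 mol.
Step 1 (H2SO4:HCl = 1:2): theoretical n(HCl) = 0.647476 mol; at 67.17% yield, n(HCl) = 0.434910 mol.
Step 2 (HCl:CO2 = 2:1): theoretical n(CO2) = 0.217455 mol, so theoretical mass = 0.217455 × 44.01 = 9.57019 g.
At 59.91% yield, actual mass of CO2 = 9.57019 × 0.5991 = 5.73350 g.

5.7335 g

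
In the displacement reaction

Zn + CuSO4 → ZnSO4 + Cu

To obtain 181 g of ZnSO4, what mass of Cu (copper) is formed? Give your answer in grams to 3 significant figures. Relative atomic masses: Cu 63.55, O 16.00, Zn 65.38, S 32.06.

71.2 g

M(ZnSO4) = 65.38 + 32.06 + 4(16.00) = 161.44 g/mol.
M(Cu) = 63.55 g/mol.
n(ZnSO4) = 181.0 g / 161.44 g/mol = 1.121 mol.
From the equation the ZnSO4:Cu mole ratio is 1:1, so n(Cu) = 1.121 × 1/1 = 1.121 mol.
Mass of Cu = 1.121 mol × 63.55 g/mol = 71.25 g.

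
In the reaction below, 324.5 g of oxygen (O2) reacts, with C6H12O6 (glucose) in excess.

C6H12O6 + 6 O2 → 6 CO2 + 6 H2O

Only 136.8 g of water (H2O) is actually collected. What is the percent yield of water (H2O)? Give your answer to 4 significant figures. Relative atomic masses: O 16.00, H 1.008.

M(O2) = 2(16.00) = 32.00 g/mol.
M(H2O) = 2(1.008) + 16.00 = 18.016 g/mol.
n(O2) = 324.50 g / 32.00 g/mol = 10.141 mol.
From the equation the O2:H2O mole ratio is 6:6, so n(H2O) = 10.141 × 6/6 = 10.141 mol.
Mass of H2O = 10.141 mol × 18.016 g/mol = 182.69 g.
This is the theoretical yield. Percent yield = 136.8 g / 182.69 g × 100% = 74.880%.

74.88 %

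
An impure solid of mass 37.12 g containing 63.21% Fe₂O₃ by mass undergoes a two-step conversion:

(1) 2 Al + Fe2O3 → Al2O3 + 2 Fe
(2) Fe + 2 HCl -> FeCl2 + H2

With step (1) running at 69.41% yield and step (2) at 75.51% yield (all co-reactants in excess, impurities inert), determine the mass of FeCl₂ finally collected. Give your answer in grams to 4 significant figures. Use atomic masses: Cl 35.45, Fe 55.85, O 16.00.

Pure Fe2O3 = 37.12 × 0.6321 = 23.464 g.
M(Fe2O3) = 2(55.85) + 3(16.00) = 159.70 g/mol.
M(FeCl2) = 55.85 + 2(35.45) = 126.75 g/mol.
n(Fe2O3) = 23.464 / 159.70 = 0.14692 mol.
Step 1 (Fe2O3:Fe = 1:2): theoretical n(Fe) = 0.29385 mol; at 69.41% yield, n(Fe) = 0.20396 mol.
Step 2 (Fe:FeCl2 = 1:1): theoretical n(FeCl2) = 0.20396 mol, so theoretical mass = 0.20396 × 126.75 = 25.852 g.
At 75.51% yield, actual mass of FeCl2 = 25.852 × 0.7551 = 19.521 g.

19.52 g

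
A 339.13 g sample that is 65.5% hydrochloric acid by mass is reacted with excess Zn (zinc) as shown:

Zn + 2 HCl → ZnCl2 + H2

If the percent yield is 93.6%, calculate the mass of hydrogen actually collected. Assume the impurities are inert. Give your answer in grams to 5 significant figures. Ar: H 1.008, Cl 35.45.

5.7485 g

Pure HCl available = 339.13 g × 0.655 = 222.130 g.
M(HCl) = 1.008 + 35.45 = 36.458 g/mol.
M(H2) = 2(1.008) = 2.016 g/mol.
n(HCl) = 222.130 g / 36.458 g/mol = 6.09277 mol.
From the equation the HCl:H2 mole ratio is 2:1, so n(H2) = 6.09277 × 1/2 = 3.04638 mol.
Mass of H2 = 3.04638 mol × 2.016 g/mol = 6.14151 g.
Actual mass collected = 6.14151 g × 0.936 = 5.74845 g.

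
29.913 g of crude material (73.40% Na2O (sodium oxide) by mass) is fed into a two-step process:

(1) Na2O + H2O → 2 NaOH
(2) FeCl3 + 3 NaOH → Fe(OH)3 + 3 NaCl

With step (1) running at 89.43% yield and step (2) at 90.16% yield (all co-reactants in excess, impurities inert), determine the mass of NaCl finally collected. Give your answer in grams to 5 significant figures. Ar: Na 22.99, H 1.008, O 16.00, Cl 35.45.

33.384 g

Pure Na2O = 29.913 × 0.7340 = 21.9561 g.
M(Na2O) = 2(22.99) + 16.00 = 61.98 g/mol.
M(NaCl) = 22.99 + 35.45 = 58.44 g/mol.
n(Na2O) = 21.9561 / 61.98 = 0.354246 mol.
Step 1 (Na2O:NaOH = 1:2): theoretical n(NaOH) = 0.708491 mol; at 89.43% yield, n(NaOH) = 0.633604 mol.
Step 2 (NaOH:NaCl = 3:3): theoretical n(NaCl) = 0.633604 mol, so theoretical mass = 0.633604 × 58.44 = 37.0278 g.
At 90.16% yield, actual mass of NaCl = 37.0278 × 0.9016 = 33.3843 g.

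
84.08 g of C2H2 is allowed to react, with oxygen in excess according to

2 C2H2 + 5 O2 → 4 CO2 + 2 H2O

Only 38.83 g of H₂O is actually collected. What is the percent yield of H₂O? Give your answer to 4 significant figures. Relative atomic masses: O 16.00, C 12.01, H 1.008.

M(C2H2) = 2(12.01) + 2(1.008) = 26.036 g/mol.
M(H2O) = 2(1.008) + 16.00 = 18.016 g/mol.
n(C2H2) = 84.080 g / 26.036 g/mol = 3.2294 mol.
From the equation the C2H2:H2O mole ratio is 2:2, so n(H2O) = 3.2294 × 2/2 = 3.2294 mol.
Mass of H2O = 3.2294 mol × 18.016 g/mol = 58.180 g.
This is the theoretical yield. Percent yield = 38.83 g / 58.180 g × 100% = 66.741%.

66.74 %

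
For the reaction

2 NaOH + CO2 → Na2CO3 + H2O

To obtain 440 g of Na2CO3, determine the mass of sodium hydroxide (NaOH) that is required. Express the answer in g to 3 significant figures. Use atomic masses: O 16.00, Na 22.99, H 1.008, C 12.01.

M(Na2CO3) = 2(22.99) + 12.01 + 3(16.00) = 105.99 g/mol.
M(NaOH) = 22.99 + 16.00 + 1.008 = 39.998 g/mol.
n(Na2CO3) = 440.0 g / 105.99 g/mol = 4.151 mol.
From the equation the Na2CO3:NaOH mole ratio is 1:2, so n(NaOH) = 4.151 × 2/1 = 8.303 mol.
Mass of NaOH = 8.303 mol × 39.998 g/mol = 332.1 g.

332 g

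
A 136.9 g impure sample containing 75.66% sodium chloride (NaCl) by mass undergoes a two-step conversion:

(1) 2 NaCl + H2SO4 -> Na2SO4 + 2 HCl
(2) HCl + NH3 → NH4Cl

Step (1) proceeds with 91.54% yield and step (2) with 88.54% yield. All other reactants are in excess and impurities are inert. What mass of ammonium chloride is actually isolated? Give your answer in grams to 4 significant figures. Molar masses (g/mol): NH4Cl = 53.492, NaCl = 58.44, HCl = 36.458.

76.84 g

Pure NaCl = 136.9 × 0.7566 = 103.58 g.
n(NaCl) = 103.58 / 58.44 = 1.7724 mol.
Step 1 (NaCl:HCl = 2:2): theoretical n(HCl) = 1.7724 mol; at 91.54% yield, n(HCl) = 1.6224 mol.
Step 2 (HCl:NH4Cl = 1:1): theoretical n(NH4Cl) = 1.6224 mol, so theoretical mass = 1.6224 × 53.492 = 86.788 g.
At 88.54% yield, actual mass of NH4Cl = 86.788 × 0.8854 = 76.842 g.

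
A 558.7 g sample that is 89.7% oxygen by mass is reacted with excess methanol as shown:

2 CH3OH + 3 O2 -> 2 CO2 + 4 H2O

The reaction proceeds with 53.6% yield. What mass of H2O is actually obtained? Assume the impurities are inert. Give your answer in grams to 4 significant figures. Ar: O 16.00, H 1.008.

Pure O2 available = 558.7 g × 0.897 = 501.15 g.
M(O2) = 2(16.00) = 32.00 g/mol.
M(H2O) = 2(1.008) + 16.00 = 18.016 g/mol.
n(O2) = 501.15 g / 32.00 g/mol = 15.661 mol.
From the equation the O2:H2O mole ratio is 3:4, so n(H2O) = 15.661 × 4/3 = 20.881 mol.
Mass of H2O = 20.881 mol × 18.016 g/mol = 376.20 g.
Actual mass collected = 376.20 g × 0.536 = 201.64 g.

201.6 g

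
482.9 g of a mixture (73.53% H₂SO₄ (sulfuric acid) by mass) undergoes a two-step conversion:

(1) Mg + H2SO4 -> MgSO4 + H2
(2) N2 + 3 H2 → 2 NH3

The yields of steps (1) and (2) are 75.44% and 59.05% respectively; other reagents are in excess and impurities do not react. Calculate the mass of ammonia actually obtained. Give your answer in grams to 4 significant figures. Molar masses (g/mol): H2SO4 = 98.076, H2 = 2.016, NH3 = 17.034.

Pure H2SO4 = 482.9 × 0.7353 = 355.08 g.
n(H2SO4) = 355.08 / 98.076 = 3.6204 mol.
Step 1 (H2SO4:H2 = 1:1): theoretical n(H2) = 3.6204 mol; at 75.44% yield, n(H2) = 2.7312 mol.
Step 2 (H2:NH3 = 3:2): theoretical n(NH3) = 1.8208 mol, so theoretical mass = 1.8208 × 17.034 = 31.016 g.
At 59.05% yield, actual mass of NH3 = 31.016 × 0.5905 = 18.315 g.

18.31 g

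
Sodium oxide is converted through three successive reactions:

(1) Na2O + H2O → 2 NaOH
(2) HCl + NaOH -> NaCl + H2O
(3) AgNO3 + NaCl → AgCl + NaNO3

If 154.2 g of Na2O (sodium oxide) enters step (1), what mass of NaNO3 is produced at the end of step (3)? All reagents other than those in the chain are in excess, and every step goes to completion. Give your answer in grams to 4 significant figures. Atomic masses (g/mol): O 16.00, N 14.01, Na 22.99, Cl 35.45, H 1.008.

M(Na2O) = 2(22.99) + 16.00 = 61.98 g/mol.
M(NaNO3) = 22.99 + 14.01 + 3(16.00) = 85.00 g/mol.
n(Na2O) = 154.2 / 61.98 = 2.4879 mol.
Reaction (1): Na2O→NaOH ratio 1:2 ⇒ n(NaOH) = 4.9758 mol.
Reaction (2): NaOH→NaCl ratio 1:1 ⇒ n(NaCl) = 4.9758 mol.
Reaction (3): NaCl→NaNO3 ratio 1:1 ⇒ n(NaNO3) = 4.9758 mol.
Mass of NaNO3 = 4.9758 × 85.00 = 422.94 g.

422.9 g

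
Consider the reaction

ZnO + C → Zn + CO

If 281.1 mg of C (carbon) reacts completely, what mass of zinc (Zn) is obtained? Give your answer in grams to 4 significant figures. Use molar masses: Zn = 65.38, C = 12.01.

Convert: 281.1 mg = 0.28110 g.
n(C) = 0.28110 g / 12.01 g/mol = 0.023405 mol.
From the equation the C:Zn mole ratio is 1:1, so n(Zn) = 0.023405 × 1/1 = 0.023405 mol.
Mass of Zn = 0.023405 mol × 65.38 g/mol = 1.5303 g.

1.530 g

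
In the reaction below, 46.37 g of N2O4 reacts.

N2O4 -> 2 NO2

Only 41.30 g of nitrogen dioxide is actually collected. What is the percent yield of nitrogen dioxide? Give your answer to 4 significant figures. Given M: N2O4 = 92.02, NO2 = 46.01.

89.07 %

n(N2O4) = 46.370 g / 92.02 g/mol = 0.50391 mol.
From the equation the N2O4:NO2 mole ratio is 1:2, so n(NO2) = 0.50391 × 2/1 = 1.0078 mol.
Mass of NO2 = 1.0078 mol × 46.01 g/mol = 46.370 g.
This is the theoretical yield. Percent yield = 41.30 g / 46.370 g × 100% = 89.066%.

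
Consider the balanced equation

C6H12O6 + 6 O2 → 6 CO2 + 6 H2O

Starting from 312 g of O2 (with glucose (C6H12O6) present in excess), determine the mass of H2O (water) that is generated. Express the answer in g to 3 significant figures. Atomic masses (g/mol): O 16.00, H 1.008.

176 g

M(O2) = 2(16.00) = 32.00 g/mol.
M(H2O) = 2(1.008) + 16.00 = 18.016 g/mol.
n(O2) = 312.0 g / 32.00 g/mol = 9.750 mol.
From the equation the O2:H2O mole ratio is 6:6, so n(H2O) = 9.750 × 6/6 = 9.750 mol.
Mass of H2O = 9.750 mol × 18.016 g/mol = 175.7 g.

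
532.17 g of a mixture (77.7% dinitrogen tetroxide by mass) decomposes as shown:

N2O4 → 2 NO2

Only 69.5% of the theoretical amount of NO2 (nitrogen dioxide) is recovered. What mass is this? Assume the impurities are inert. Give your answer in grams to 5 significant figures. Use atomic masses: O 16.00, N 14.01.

Pure N2O4 available = 532.17 g × 0.777 = 413.496 g.
M(N2O4) = 2(14.01) + 4(16.00) = 92.02 g/mol.
M(NO2) = 14.01 + 2(16.00) = 46.01 g/mol.
n(N2O4) = 413.496 g / 92.02 g/mol = 4.49355 mol.
From the equation the N2O4:NO2 mole ratio is 1:2, so n(NO2) = 4.49355 × 2/1 = 8.98709 mol.
Mass of NO2 = 8.98709 mol × 46.01 g/mol = 413.496 g.
Actual mass collected = 413.496 g × 0.695 = 287.380 g.

287.38 g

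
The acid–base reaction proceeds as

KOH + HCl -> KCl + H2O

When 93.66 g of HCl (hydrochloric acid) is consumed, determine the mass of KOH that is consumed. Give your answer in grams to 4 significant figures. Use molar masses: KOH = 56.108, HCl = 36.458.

n(HCl) = 93.660 g / 36.458 g/mol = 2.5690 mol.
From the equation the HCl:KOH mole ratio is 1:1, so n(KOH) = 2.5690 × 1/1 = 2.5690 mol.
Mass of KOH = 2.5690 mol × 56.108 g/mol = 144.14 g.

144.1 g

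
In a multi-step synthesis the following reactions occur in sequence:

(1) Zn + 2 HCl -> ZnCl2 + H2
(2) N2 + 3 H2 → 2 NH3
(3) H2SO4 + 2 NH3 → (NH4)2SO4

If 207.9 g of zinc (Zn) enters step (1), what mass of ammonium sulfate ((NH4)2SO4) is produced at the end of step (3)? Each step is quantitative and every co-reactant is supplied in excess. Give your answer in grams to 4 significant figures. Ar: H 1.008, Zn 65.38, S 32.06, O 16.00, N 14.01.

140.1 g

M(Zn) = 65.38 g/mol.
M((NH4)2SO4) = 2(14.01) + 8(1.008) + 32.06 + 4(16.00) = 132.144 g/mol.
n(Zn) = 207.9 / 65.38 = 3.1799 mol.
Reaction (1): Zn→H2 ratio 1:1 ⇒ n(H2) = 3.1799 mol.
Reaction (2): H2→NH3 ratio 3:2 ⇒ n(NH3) = 2.1199 mol.
Reaction (3): NH3→(NH4)2SO4 ratio 2:1 ⇒ n((NH4)2SO4) = 1.0600 mol.
Mass of (NH4)2SO4 = 1.0600 × 132.144 = 140.07 g.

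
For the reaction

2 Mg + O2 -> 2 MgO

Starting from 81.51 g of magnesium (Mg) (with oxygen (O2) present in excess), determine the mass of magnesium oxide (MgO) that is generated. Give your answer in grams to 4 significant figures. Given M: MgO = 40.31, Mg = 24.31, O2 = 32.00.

n(Mg) = 81.510 g / 24.31 g/mol = 3.3529 mol.
From the equation the Mg:MgO mole ratio is 2:2, so n(MgO) = 3.3529 × 2/2 = 3.3529 mol.
Mass of MgO = 3.3529 mol × 40.31 g/mol = 135.16 g.

135.2 g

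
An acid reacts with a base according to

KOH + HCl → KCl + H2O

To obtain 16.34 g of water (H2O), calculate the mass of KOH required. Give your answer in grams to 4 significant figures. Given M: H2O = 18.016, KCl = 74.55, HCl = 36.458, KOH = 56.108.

50.89 g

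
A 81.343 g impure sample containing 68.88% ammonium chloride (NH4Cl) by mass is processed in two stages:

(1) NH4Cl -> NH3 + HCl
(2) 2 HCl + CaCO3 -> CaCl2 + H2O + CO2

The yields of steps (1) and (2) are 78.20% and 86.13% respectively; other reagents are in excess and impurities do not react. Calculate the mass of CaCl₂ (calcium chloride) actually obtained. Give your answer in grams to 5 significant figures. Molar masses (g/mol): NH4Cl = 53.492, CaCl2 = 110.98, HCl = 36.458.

39.147 g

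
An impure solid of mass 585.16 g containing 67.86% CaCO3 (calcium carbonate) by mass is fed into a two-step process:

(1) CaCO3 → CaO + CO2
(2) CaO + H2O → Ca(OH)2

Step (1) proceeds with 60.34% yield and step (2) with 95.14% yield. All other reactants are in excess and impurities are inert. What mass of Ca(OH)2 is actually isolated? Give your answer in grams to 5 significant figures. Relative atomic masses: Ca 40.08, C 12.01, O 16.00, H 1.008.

168.76 g

Pure CaCO3 = 585.16 × 0.6786 = 397.090 g.
M(CaCO3) = 40.08 + 12.01 + 3(16.00) = 100.09 g/mol.
M(Ca(OH)2) = 40.08 + 2(16.00) + 2(1.008) = 74.096 g/mol.
n(CaCO3) = 397.090 / 100.09 = 3.96733 mol.
Step 1 (CaCO3:CaO = 1:1): theoretical n(CaO) = 3.96733 mol; at 60.34% yield, n(CaO) = 2.39388 mol.
Step 2 (CaO:Ca(OH)2 = 1:1): theoretical n(Ca(OH)2) = 2.39388 mol, so theoretical mass = 2.39388 × 74.096 = 177.377 g.
At 95.14% yield, actual mass of Ca(OH)2 = 177.377 × 0.9514 = 168.757 g.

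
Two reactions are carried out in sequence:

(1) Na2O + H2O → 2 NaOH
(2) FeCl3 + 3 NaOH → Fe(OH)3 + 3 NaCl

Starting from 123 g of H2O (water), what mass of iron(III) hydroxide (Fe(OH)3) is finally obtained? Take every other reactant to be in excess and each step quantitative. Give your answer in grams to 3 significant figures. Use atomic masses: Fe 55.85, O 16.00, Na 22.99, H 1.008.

486 g

M(H2O) = 2(1.008) + 16.00 = 18.016 g/mol.
M(Fe(OH)3) = 55.85 + 3(16.00) + 3(1.008) = 106.874 g/mol.
n(H2O) = 123.0 / 18.016 = 6.827 mol.
Step 1 gives a 1:2 ratio of H2O to NaOH, so n(NaOH) = 13.65 mol.
In step 2 the NaOH:Fe(OH)3 ratio is 3:1, so n(Fe(OH)3) = 4.552 mol.
Mass of Fe(OH)3 = 4.552 × 106.874 = 486.4 g.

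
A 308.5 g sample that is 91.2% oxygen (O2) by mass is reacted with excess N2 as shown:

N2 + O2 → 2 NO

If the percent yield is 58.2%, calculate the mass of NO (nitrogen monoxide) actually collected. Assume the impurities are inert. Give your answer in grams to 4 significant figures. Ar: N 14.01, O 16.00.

Pure O2 available = 308.5 g × 0.912 = 281.35 g.
M(O2) = 2(16.00) = 32.00 g/mol.
M(NO) = 14.01 + 16.00 = 30.01 g/mol.
n(O2) = 281.35 g / 32.00 g/mol = 8.7923 mol.
From the equation the O2:NO mole ratio is 1:2, so n(NO) = 8.7923 × 2/1 = 17.585 mol.
Mass of NO = 17.585 mol × 30.01 g/mol = 527.71 g.
Actual mass collected = 527.71 g × 0.582 = 307.13 g.

307.1 g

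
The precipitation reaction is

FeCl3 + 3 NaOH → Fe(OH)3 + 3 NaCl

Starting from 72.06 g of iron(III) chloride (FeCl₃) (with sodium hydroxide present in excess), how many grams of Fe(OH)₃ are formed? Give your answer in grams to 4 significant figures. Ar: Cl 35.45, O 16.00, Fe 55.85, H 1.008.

47.48 g

M(FeCl3) = 55.85 + 3(35.45) = 162.20 g/mol.
M(Fe(OH)3) = 55.85 + 3(16.00) + 3(1.008) = 106.874 g/mol.
n(FeCl3) = 72.060 g / 162.20 g/mol = 0.44427 mol.
From the equation the FeCl3:Fe(OH)3 mole ratio is 1:1, so n(Fe(OH)3) = 0.44427 × 1/1 = 0.44427 mol.
Mass of Fe(OH)3 = 0.44427 mol × 106.874 g/mol = 47.481 g.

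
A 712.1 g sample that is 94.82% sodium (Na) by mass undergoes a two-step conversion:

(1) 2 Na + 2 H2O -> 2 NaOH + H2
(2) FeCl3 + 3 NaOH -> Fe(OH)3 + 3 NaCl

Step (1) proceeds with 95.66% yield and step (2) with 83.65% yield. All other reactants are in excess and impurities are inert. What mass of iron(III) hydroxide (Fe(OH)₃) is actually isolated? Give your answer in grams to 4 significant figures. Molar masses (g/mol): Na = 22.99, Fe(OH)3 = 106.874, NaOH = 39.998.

837.2 g

Pure Na = 712.1 × 0.9482 = 675.21 g.
n(Na) = 675.21 / 22.99 = 29.370 mol.
Step 1 (Na:NaOH = 2:2): theoretical n(NaOH) = 29.370 mol; at 95.66% yield, n(NaOH) = 28.095 mol.
Step 2 (NaOH:Fe(OH)3 = 3:1): theoretical n(Fe(OH)3) = 9.3651 mol, so theoretical mass = 9.3651 × 106.874 = 1000.9 g.
At 83.65% yield, actual mass of Fe(OH)3 = 1000.9 × 0.8365 = 837.24 g.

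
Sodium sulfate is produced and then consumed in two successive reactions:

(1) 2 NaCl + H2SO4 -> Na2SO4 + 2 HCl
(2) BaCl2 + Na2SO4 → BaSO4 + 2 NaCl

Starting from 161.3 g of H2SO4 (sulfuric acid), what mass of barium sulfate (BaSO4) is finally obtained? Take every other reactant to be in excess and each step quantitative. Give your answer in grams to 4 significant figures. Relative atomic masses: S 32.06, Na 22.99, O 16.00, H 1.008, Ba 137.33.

M(H2SO4) = 2(1.008) + 32.06 + 4(16.00) = 98.076 g/mol.
M(BaSO4) = 137.33 + 32.06 + 4(16.00) = 233.39 g/mol.
n(H2SO4) = 161.30 / 98.076 = 1.6446 mol.
Step 1 gives a 1:1 ratio of H2SO4 to Na2SO4, so n(Na2SO4) = 1.6446 mol.
In step 2 the Na2SO4:BaSO4 ratio is 1:1, so n(BaSO4) = 1.6446 mol.
Mass of BaSO4 = 1.6446 × 233.39 = 383.84 g.

383.8 g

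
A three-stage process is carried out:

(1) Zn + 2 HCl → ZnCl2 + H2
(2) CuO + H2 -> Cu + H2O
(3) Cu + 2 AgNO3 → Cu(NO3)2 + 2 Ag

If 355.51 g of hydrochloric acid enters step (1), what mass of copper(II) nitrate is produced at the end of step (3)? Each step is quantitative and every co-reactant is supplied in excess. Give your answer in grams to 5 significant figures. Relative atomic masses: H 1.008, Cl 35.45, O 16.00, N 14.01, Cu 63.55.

914.52 g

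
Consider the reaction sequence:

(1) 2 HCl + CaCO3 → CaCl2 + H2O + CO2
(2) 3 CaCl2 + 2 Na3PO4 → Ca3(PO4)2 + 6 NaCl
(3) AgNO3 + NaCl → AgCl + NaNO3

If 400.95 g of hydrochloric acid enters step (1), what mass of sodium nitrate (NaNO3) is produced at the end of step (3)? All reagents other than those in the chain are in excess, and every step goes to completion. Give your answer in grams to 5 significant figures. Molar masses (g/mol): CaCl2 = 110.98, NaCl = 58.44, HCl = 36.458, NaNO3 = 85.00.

n(HCl) = 400.95 / 36.458 = 10.9976 mol.
Reaction (1): HCl→CaCl2 ratio 2:1 ⇒ n(CaCl2) = 5.49879 mol.
Reaction (2): CaCl2→NaCl ratio 3:6 ⇒ n(NaCl) = 10.9976 mol.
Reaction (3): NaCl→NaNO3 ratio 1:1 ⇒ n(NaNO3) = 10.9976 mol.
Mass of NaNO3 = 10.9976 × 85.00 = 934.795 g.

934.79 g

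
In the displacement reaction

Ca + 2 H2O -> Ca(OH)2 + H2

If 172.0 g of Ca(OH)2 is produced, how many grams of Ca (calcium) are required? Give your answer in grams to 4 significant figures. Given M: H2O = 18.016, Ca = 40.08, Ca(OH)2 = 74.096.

n(Ca(OH)2) = 172.00 g / 74.096 g/mol = 2.3213 mol.
From the equation the Ca(OH)2:Ca mole ratio is 1:1, so n(Ca) = 2.3213 × 1/1 = 2.3213 mol.
Mass of Ca = 2.3213 mol × 40.08 g/mol = 93.038 g.

93.04 g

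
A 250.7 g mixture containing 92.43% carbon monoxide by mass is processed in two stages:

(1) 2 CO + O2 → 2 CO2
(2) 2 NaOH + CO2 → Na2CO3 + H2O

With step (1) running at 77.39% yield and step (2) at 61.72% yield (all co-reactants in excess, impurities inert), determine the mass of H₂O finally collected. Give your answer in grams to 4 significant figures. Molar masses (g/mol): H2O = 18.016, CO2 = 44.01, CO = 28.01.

Pure CO = 250.7 × 0.9243 = 231.72 g.
n(CO) = 231.72 / 28.01 = 8.2728 mol.
Step 1 (CO:CO2 = 2:2): theoretical n(CO2) = 8.2728 mol; at 77.39% yield, n(CO2) = 6.4023 mol.
Step 2 (CO2:H2O = 1:1): theoretical n(H2O) = 6.4023 mol, so theoretical mass = 6.4023 × 18.016 = 115.34 g.
At 61.72% yield, actual mass of H2O = 115.34 × 0.6172 = 71.191 g.

71.19 g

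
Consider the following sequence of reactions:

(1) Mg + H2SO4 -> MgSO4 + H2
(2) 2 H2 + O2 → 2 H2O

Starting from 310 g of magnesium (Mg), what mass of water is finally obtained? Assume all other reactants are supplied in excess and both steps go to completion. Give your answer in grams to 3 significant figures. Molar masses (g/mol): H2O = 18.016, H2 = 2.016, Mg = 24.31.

230 g

n(Mg) = 310.0 / 24.31 = 12.75 mol.
Step 1 gives a 1:1 ratio of Mg to H2, so n(H2) = 12.75 mol.
In step 2 the H2:H2O ratio is 2:2, so n(H2O) = 12.75 mol.
Mass of H2O = 12.75 × 18.016 = 229.7 g.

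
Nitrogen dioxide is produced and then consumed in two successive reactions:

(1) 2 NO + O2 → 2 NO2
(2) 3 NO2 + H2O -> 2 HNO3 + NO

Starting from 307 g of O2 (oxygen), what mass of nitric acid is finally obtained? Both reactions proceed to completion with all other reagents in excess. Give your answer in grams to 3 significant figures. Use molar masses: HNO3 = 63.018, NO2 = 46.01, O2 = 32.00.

806 g

n(O2) = 307.0 / 32.00 = 9.594 mol.
Step 1 gives a 1:2 ratio of O2 to NO2, so n(NO2) = 19.19 mol.
In step 2 the NO2:HNO3 ratio is 3:2, so n(HNO3) = 12.79 mol.
Mass of HNO3 = 12.79 × 63.018 = 806.1 g.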